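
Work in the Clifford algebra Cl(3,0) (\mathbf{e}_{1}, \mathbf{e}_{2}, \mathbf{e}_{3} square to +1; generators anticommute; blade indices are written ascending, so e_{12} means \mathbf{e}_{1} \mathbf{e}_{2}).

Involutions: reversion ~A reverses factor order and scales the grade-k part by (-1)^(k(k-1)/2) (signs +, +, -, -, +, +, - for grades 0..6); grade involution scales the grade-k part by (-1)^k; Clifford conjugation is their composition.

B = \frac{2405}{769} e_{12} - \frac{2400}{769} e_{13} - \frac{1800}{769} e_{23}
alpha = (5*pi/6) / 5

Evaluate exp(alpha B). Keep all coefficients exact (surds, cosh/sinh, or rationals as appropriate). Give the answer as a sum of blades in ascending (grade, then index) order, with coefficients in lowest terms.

B^2 term by term: the squares give (\frac{2405}{769})^2*(e_{12})^2 + (-\frac{2400}{769})^2*(e_{13})^2 + (-\frac{1800}{769})^2*(e_{23})^2 = \frac{5784025}{591361}*(-1) + \frac{5760000}{591361}*(-1) + \frac{3240000}{591361}*(-1) = -25 (each basis 2-blade squares to minus the product of its generators' squares); cross terms between blades sharing an index anticommute and cancel. So B^2 = -25.
B^2 = -25 — a negative square means the series sums to a rotation: l = 5, alpha*l = \frac{5 \pi}{6}, so exp(alpha B) = cos(\frac{5 \pi}{6}) + (sin(\frac{5 \pi}{6})/5)*B = - \frac{\sqrt{3}}{2} + (\frac{1}{10})*B.
Answer: - \frac{\sqrt{3}}{2} + \frac{481}{1538} e_{12} - \frac{240}{769} e_{13} - \frac{180}{769} e_{23}


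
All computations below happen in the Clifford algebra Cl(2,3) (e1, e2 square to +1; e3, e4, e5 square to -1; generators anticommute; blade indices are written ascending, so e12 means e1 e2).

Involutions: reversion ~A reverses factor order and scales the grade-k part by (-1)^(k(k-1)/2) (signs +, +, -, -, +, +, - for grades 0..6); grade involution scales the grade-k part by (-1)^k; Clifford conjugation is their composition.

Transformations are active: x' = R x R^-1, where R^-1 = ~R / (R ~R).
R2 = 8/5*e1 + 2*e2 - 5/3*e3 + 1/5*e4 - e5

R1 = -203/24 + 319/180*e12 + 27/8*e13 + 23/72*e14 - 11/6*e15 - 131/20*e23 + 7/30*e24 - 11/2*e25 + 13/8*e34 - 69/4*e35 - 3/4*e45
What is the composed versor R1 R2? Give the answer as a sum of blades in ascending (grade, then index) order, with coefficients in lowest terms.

Distribute over the terms of R2 (each basis-blade product reordered to ascending indices, repeated generators contracted through their squares):
R1 (8/5*e1) = -203/15*e1 - 638/225*e2 - 27/5*e3 - 23/45*e4 + 44/15*e5 - 262/25*e123 + 28/75*e124 - 44/5*e125 + 13/5*e134 - 138/5*e135 - 6/5*e145
R1 (2*e2) = 319/90*e1 - 203/12*e2 + 131/10*e3 - 7/15*e4 + 11*e5 - 27/4*e123 - 23/36*e124 + 11/3*e125 + 13/4*e234 - 69/2*e235 - 3/2*e245
R1 (-5/3*e3) = 45/8*e1 - 131/12*e2 + 1015/72*e3 - 65/24*e4 + 115/4*e5 - 319/108*e123 + 115/216*e134 - 55/18*e135 + 7/18*e234 - 55/6*e235 + 5/4*e345
R1 (1/5*e4) = -23/360*e1 - 7/150*e2 - 13/40*e3 - 203/120*e4 - 3/20*e5 + 319/900*e124 + 27/40*e134 + 11/30*e145 - 131/100*e234 + 11/10*e245 + 69/20*e345
R1 (-e5) = -11/6*e1 - 11/2*e2 - 69/4*e3 - 3/4*e4 + 203/24*e5 - 319/180*e125 - 27/8*e135 - 23/72*e145 + 131/20*e235 - 7/30*e245 - 13/8*e345
Summing the partial products and collecting blades:
Answer: -1127/180*e1 - 16297/450*e2 + 38/9*e3 - 1103/180*e4 + 6119/120*e5 - 13624/675*e123 + 4/45*e124 - 1243/180*e125 + 514/135*e134 - 12251/360*e135 - 83/72*e145 + 524/225*e234 - 2227/60*e235 - 19/30*e245 + 123/40*e345


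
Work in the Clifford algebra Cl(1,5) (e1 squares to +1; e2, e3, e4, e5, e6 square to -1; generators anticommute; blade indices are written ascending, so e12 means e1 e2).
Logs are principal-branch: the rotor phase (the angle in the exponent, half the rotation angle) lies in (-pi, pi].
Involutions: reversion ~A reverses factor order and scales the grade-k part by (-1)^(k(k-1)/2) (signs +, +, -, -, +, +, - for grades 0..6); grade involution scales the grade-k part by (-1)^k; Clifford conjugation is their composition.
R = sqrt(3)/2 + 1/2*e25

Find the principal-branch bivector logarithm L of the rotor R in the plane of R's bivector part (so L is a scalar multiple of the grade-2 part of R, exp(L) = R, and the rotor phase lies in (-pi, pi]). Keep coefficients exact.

The scalar part of R is sqrt(3)/2, which pins the rotor phase on the principal branch; dividing the bivector part by the sine of that phase recovers the unit plane, and L is the phase times that plane.
Concretely: cos(phase) = sqrt(3)/2 gives phase = ±pi/6, and since phase/sin(phase) is even the sign is immaterial: L = (phase/sin(phase)) * <R>_2 = (pi/3) * <R>_2.
Answer: pi/6*e25


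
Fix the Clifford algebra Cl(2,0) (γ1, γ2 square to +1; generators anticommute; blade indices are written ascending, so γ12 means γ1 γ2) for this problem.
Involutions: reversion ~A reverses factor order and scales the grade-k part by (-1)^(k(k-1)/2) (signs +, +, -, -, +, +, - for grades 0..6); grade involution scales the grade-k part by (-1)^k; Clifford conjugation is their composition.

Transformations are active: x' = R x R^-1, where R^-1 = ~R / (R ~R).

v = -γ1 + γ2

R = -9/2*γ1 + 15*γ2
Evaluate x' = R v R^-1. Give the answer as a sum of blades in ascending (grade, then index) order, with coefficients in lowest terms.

~R = -9/2*γ1 + 15*γ2, and R ~R = 981/4, so R^-1 = ~R / (981/4).
R v = 39/2 + 21/2*γ12
Answer: 31/109*γ1 + 151/109*γ2


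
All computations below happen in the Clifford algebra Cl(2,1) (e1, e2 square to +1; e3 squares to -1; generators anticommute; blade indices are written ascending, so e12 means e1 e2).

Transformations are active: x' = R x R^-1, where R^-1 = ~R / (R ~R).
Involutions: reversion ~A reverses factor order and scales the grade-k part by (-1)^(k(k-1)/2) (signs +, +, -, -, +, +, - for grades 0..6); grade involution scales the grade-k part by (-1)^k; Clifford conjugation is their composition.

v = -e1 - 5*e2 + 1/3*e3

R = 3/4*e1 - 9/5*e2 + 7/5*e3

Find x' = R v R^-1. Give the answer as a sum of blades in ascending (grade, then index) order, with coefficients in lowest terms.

~R = 3/4*e1 - 9/5*e2 + 7/5*e3, and R ~R = 737/400, so R^-1 = ~R / (737/400).
R v = 467/60 - 111/20*e12 + 33/20*e13 + 32/5*e23
Answer: 5407/737*e1 - 7523/737*e2 + 25415/2211*e3


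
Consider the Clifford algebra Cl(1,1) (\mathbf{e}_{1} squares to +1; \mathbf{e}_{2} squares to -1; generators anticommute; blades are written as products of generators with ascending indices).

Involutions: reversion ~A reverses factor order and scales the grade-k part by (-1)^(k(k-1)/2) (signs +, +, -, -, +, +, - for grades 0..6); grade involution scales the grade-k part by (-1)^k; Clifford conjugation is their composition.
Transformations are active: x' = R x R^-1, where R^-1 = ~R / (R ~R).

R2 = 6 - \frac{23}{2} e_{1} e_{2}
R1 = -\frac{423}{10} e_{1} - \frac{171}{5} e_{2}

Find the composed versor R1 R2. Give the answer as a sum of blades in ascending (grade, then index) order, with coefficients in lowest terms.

Distribute over the terms of R1 (each basis-blade product reordered to ascending indices, repeated generators contracted through their squares):
(-\frac{423}{10} e_{1}) R2 = -\frac{1269}{5} e_{1} + \frac{9729}{20} e_{2}
(-\frac{171}{5} e_{2}) R2 = \frac{3933}{10} e_{1} - \frac{1026}{5} e_{2}
Summing the partial products and collecting blades:
Answer: \frac{279}{2} e_{1} + \frac{1125}{4} e_{2}


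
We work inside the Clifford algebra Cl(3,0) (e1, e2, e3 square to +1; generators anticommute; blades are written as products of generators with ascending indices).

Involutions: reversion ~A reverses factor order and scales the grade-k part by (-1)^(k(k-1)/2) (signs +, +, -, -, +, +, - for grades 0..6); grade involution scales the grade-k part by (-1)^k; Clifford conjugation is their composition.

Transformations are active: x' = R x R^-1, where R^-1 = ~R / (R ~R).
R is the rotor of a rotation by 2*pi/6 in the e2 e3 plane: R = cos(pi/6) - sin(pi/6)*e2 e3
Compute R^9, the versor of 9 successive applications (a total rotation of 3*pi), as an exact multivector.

Rotor phase runs at HALF the rotation angle; powers of one rotor simply add phase, so after 9 steps in e2 e3 the phase is 9*pi/6 = 3*pi/2 and R^9 = cos(3*pi/2) - sin(3*pi/2)*e2 e3.
cos(3*pi/2) = 0 and sin(3*pi/2) = -1, so R^9 = e2 e3. The net rotation is 1*pi (after discarding 1 full turn, each of which contributes a factor -1 to the rotor); the rotor keeps the half-angle phase exactly.
Answer: e2 e3


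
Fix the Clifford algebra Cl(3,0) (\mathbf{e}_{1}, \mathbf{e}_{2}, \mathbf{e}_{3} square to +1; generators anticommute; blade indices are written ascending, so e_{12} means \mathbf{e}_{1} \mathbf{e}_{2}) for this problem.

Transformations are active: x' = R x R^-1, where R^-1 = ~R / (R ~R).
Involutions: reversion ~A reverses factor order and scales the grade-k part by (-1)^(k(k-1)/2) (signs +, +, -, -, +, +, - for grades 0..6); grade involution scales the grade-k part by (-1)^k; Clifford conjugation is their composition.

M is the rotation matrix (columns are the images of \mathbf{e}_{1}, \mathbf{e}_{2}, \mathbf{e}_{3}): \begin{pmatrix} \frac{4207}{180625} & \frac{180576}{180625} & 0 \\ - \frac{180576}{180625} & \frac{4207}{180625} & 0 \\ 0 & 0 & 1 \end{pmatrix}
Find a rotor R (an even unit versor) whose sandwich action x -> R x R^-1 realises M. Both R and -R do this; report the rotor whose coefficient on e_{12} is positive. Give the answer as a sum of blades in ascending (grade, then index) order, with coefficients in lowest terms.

Method: write R = a + b12*e_{12} + b13*e_{13} + b23*e_{23} with a^2 + b12^2 + b13^2 + b23^2 = 1 (so R^-1 = ~R). Expanding the columns R e_j ~R gives tr M = 4a^2 - 1 and, from the antisymmetric part, M21 - M12 = -4a*b12, M13 - M31 = 4a*b13, M32 - M23 = -4a*b23.
Here tr M = \frac{189039}{180625}, so a^2 = (1 + tr M)/4 = \frac{92416}{180625} and a = ±\frac{304}{425}. Taking a = \frac{304}{425}: M21 - M12 = -\frac{361152}{180625}, M13 - M31 = 0, M32 - M23 = 0, giving b12 = \frac{297}{425}, b13 = 0, b23 = 0, i.e. R = \frac{304}{425} + \frac{297}{425} e_{12}.
Its e_{12} coefficient is already positive.
Answer: \frac{304}{425} + \frac{297}{425} e_{12}. Key observation: the double cover Spin(3) -> SO(3) sends R and -R to the same matrix (trace \frac{189039}{180625} here), so the stated sign of the e_{12} coefficient is what selects one sheet.


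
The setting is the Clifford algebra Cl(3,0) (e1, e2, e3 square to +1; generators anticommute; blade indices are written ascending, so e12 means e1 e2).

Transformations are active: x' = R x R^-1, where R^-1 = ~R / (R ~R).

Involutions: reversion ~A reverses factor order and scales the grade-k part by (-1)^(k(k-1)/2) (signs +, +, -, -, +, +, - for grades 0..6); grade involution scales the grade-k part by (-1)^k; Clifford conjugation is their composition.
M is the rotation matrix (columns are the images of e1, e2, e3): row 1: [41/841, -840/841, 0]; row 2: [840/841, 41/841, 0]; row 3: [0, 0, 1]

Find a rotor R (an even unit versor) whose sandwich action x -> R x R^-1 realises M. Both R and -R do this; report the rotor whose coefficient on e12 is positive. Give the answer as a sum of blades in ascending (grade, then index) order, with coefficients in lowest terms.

Method: write R = a + b12*e12 + b13*e13 + b23*e23 with a^2 + b12^2 + b13^2 + b23^2 = 1 (so R^-1 = ~R). Expanding the columns R e_j ~R gives tr M = 4a^2 - 1 and, from the antisymmetric part, M21 - M12 = -4a*b12, M13 - M31 = 4a*b13, M32 - M23 = -4a*b23.
Here tr M = 923/841, so a^2 = (1 + tr M)/4 = 441/841 and a = ±21/29. Taking a = 21/29: M21 - M12 = 1680/841, M13 - M31 = 0, M32 - M23 = 0, giving b12 = -20/29, b13 = 0, b23 = 0, i.e. R = 21/29 - 20/29*e12.
Its e12 coefficient is negative, so report the other preimage -R.
Answer: -21/29 + 20/29*e12. Key observation: the double cover Spin(3) -> SO(3) sends R and -R to the same matrix (trace 923/841 here), so the stated sign of the e12 coefficient is what selects one sheet.


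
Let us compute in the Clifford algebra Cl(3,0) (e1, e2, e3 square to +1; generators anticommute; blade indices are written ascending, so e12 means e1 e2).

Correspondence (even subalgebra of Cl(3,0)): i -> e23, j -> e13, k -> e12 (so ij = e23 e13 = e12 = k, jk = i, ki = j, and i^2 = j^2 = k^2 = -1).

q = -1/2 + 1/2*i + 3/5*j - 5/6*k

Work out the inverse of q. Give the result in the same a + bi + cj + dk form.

In blades: q = -1/2 - 5/6*e12 + 3/5*e13 + 1/2*e23.
With qbar = -1/2 + 5/6*e12 - 3/5*e13 - 1/2*e23 (scalar fixed, mapped units negated), q qbar = 1399/900 (the sum of squared coefficients), so q^-1 = qbar / (1399/900) = -450/1399 + 750/1399*e12 - 540/1399*e13 - 450/1399*e23; translating back:
Answer: -450/1399 - 450/1399*i - 540/1399*j + 750/1399*k


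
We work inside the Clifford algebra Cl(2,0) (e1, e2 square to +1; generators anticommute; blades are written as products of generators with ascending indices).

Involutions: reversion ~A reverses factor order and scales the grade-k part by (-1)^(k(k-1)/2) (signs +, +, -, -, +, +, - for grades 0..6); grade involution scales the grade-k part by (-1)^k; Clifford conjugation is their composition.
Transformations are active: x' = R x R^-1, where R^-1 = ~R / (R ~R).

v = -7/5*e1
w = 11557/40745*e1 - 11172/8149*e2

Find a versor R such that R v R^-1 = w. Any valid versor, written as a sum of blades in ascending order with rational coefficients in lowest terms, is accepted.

Reasoning: v^2 = w^2 = 49/25 since conjugation preserves the quadratic form; R = v + w = -45486/40745*e1 - 11172/8149*e2 is then valid when invertible, keeping its own part and reversing (v - w)/2.
Answer: -45486/40745*e1 - 11172/8149*e2


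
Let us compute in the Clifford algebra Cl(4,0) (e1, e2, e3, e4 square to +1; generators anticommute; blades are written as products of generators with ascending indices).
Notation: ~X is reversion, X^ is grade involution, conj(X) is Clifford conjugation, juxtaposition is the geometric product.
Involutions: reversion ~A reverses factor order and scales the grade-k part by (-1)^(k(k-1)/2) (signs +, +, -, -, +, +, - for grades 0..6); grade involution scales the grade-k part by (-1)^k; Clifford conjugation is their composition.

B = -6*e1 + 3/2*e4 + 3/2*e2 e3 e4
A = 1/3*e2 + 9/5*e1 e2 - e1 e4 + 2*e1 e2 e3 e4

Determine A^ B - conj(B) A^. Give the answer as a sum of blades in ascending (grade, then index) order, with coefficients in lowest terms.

first term: -9/2*e1 + 54/5*e2 - 6*e4 - 2*e1 e2 - 1/2*e2 e4 - 1/2*e3 e4 + 3/2*e1 e2 e3 + 27/10*e1 e2 e4 + 27/10*e1 e3 e4 + 12*e2 e3 e4
second term: 3/2*e1 + 54/5*e2 - 6*e4 - 2*e1 e2 - 1/2*e2 e4 - 1/2*e3 e4 + 9/2*e1 e2 e3 - 27/10*e1 e2 e4 - 27/10*e1 e3 e4 + 12*e2 e3 e4
Answer: -6*e1 - 3*e1 e2 e3 + 27/5*e1 e2 e4 + 27/5*e1 e3 e4


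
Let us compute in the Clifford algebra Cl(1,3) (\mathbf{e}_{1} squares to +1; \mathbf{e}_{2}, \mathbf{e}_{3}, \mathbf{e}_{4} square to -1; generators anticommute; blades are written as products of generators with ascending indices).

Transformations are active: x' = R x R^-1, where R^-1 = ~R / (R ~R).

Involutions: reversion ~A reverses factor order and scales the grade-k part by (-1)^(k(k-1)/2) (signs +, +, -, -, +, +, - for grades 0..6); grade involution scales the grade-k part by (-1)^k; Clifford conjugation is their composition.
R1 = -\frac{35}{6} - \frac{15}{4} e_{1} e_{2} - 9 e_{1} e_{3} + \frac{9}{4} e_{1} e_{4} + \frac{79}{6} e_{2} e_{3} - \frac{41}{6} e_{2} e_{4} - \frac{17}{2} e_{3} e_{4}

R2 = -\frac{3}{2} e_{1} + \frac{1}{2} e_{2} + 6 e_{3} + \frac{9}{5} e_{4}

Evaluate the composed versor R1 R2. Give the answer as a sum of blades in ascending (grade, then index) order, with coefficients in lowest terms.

Distribute over the terms of R2 (each basis-blade product reordered to ascending indices, repeated generators contracted through their squares):
R1 (-\frac{3}{2} e_{1}) = \frac{35}{4} e_{1} - \frac{45}{8} e_{2} - \frac{27}{2} e_{3} + \frac{27}{8} e_{4} - \frac{79}{4} e_{1} e_{2} e_{3} + \frac{41}{4} e_{1} e_{2} e_{4} + \frac{51}{4} e_{1} e_{3} e_{4}
R1 (\frac{1}{2} e_{2}) = \frac{15}{8} e_{1} - \frac{35}{12} e_{2} + \frac{79}{12} e_{3} - \frac{41}{12} e_{4} + \frac{9}{2} e_{1} e_{2} e_{3} - \frac{9}{8} e_{1} e_{2} e_{4} - \frac{17}{4} e_{2} e_{3} e_{4}
R1 (6 e_{3}) = 54 e_{1} - 79 e_{2} - 35 e_{3} - 51 e_{4} - \frac{45}{2} e_{1} e_{2} e_{3} - \frac{27}{2} e_{1} e_{3} e_{4} + 41 e_{2} e_{3} e_{4}
R1 (\frac{9}{5} e_{4}) = -\frac{81}{20} e_{1} + \frac{123}{10} e_{2} + \frac{153}{10} e_{3} - \frac{21}{2} e_{4} - \frac{27}{4} e_{1} e_{2} e_{4} - \frac{81}{5} e_{1} e_{3} e_{4} + \frac{237}{10} e_{2} e_{3} e_{4}
Summing the partial products and collecting blades:
Answer: \frac{2423}{40} e_{1} - \frac{9029}{120} e_{2} - \frac{1597}{60} e_{3} - \frac{1477}{24} e_{4} - \frac{151}{4} e_{1} e_{2} e_{3} + \frac{19}{8} e_{1} e_{2} e_{4} - \frac{339}{20} e_{1} e_{3} e_{4} + \frac{1209}{20} e_{2} e_{3} e_{4}


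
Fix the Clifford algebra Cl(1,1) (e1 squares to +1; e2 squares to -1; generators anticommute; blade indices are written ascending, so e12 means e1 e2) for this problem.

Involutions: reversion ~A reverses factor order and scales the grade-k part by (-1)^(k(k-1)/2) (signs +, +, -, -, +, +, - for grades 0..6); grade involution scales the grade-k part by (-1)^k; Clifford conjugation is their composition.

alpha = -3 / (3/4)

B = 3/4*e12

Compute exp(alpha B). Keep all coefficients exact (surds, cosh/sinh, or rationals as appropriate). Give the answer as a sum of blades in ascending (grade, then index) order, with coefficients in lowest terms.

B^2 = (3/4)^2*(e12)^2 = 9/16*(+1) = 9/16 (a basis 2-blade squares to minus the product of its generators' squares).
B^2 = 9/16 — B^2 > 0, so the exponential closes hyperbolically: l = 3/4, alpha*l = -3, so exp(alpha B) = cosh(-3) + (sinh(-3)/(3/4))*B = cosh(3) + (-4*sinh(3)/3)*B.
Answer: cosh(3) - sinh(3)*e12


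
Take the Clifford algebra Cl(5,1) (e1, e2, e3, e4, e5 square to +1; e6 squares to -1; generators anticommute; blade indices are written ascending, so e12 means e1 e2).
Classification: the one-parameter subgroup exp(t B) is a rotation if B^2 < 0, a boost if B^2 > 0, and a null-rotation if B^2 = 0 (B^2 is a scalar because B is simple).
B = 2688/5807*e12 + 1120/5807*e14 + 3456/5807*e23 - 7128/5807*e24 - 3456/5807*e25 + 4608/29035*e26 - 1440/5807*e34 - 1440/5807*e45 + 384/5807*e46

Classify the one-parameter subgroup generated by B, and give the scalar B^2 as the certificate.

B^2 term by term: the squares give (2688/5807)^2*(e12)^2 + (1120/5807)^2*(e14)^2 + (3456/5807)^2*(e23)^2 + (-7128/5807)^2*(e24)^2 + (-3456/5807)^2*(e25)^2 + (4608/29035)^2*(e26)^2 + (-1440/5807)^2*(e34)^2 + (-1440/5807)^2*(e45)^2 + (384/5807)^2*(e46)^2 = 7225344/33721249*(-1) + 1254400/33721249*(-1) + 11943936/33721249*(-1) + 50808384/33721249*(-1) + 11943936/33721249*(-1) + 21233664/843031225*(+1) + 2073600/33721249*(-1) + 2073600/33721249*(-1) + 147456/33721249*(+1) = -64/25 (each basis 2-blade squares to minus the product of its generators' squares); cross terms between blades sharing an index anticommute and cancel; the commuting (index-disjoint) pairs give grade-4 terms 2*c*c'*(blade product), which cancel blade by blade — e1234: -7741440/33721249 + 7741440/33721249 = 0; e1245: -7741440/33721249 + 7741440/33721249 = 0; e1246: 2064384/33721249 - 2064384/33721249 = 0; e2345: -9953280/33721249 + 9953280/33721249 = 0; e2346: 2654208/33721249 - 2654208/33721249 = 0; e2456: 2654208/33721249 - 2654208/33721249 = 0 — confirming B is simple. So B^2 = -64/25.
Answer: rotation, certificate B^2 = -64/25. Certificate logic: -64/25 is a conjugation-invariant scalar, so its sign fixes rotation versus boost versus null-rotation outright.


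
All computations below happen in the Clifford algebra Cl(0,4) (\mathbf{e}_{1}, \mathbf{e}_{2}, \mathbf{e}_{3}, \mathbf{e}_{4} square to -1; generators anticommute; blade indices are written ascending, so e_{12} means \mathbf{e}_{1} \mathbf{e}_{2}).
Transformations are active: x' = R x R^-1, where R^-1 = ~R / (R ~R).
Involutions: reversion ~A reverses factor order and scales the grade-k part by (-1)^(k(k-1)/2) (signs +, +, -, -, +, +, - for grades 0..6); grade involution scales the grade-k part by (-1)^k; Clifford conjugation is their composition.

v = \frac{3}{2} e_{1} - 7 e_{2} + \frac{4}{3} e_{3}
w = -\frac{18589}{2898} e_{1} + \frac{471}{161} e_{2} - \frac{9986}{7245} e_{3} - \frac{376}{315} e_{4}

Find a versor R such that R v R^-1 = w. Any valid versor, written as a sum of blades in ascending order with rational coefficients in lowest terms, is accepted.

Sketch: the shared square -\frac{1909}{36} makes R = v + w = -\frac{7121}{1449} e_{1} - \frac{656}{161} e_{2} - \frac{326}{7245} e_{3} - \frac{376}{315} e_{4} the natural versor; its sandwich fixes that direction, negates (v - w)/2, and sends v to w.
Answer: -\frac{7121}{1449} e_{1} - \frac{656}{161} e_{2} - \frac{326}{7245} e_{3} - \frac{376}{315} e_{4}


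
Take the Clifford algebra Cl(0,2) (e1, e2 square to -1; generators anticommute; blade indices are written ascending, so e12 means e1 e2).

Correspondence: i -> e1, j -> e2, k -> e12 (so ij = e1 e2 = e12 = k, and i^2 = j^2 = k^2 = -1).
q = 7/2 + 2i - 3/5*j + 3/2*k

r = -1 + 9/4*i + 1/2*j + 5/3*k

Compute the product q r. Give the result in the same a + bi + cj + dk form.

In blades: q = 7/2 + 2*e1 - 3/5*e2 + 3/2*e12, r = -1 + 9/4*e1 + 1/2*e2 + 5/3*e12.
Distribute q over r term by term (generator squares from the signature, products reordered to ascending indices): (7/2)*r = -7/2 + 63/8*e1 + 7/4*e2 + 35/6*e12; (2*e1)*r = -9/2 - 2*e1 - 10/3*e2 + e12; (-3/5*e2)*r = 3/10 - e1 + 3/5*e2 + 27/20*e12; (3/2*e12)*r = -5/2 - 3/4*e1 + 27/8*e2 - 3/2*e12.
Sum: -51/5 + 33/8*e1 + 287/120*e2 + 401/60*e12; translating back through the correspondence:
Answer: -51/5 + 33/8*i + 287/120*j + 401/60*k


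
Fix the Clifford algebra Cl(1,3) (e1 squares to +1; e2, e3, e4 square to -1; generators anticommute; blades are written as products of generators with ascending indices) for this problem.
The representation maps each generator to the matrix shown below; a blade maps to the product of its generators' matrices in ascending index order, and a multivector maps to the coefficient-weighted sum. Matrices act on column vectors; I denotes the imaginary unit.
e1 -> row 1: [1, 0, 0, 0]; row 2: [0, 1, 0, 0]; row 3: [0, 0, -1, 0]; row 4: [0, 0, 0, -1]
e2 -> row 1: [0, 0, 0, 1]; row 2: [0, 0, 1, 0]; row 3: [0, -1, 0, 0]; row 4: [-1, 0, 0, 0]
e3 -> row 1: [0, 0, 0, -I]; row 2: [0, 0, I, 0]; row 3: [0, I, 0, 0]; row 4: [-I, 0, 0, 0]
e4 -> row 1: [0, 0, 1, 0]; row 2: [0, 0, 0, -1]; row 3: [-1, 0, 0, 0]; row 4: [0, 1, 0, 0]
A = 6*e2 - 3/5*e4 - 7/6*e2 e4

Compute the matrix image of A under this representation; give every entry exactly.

Bivector images (products of the table entries): rho(e2 e4) = rho(e2)rho(e4) = row 1: [0, 1, 0, 0]; row 2: [-1, 0, 0, 0]; row 3: [0, 0, 0, 1]; row 4: [0, 0, -1, 0].
M = (6)*rho(e2) + (-3/5)*rho(e4) + (-7/6)*rho(e2 e4), summed entrywise:
Answer: row 1: [0, -7/6, -3/5, 6]; row 2: [7/6, 0, 6, 3/5]; row 3: [3/5, -6, 0, -7/6]; row 4: [-6, -3/5, 7/6, 0]


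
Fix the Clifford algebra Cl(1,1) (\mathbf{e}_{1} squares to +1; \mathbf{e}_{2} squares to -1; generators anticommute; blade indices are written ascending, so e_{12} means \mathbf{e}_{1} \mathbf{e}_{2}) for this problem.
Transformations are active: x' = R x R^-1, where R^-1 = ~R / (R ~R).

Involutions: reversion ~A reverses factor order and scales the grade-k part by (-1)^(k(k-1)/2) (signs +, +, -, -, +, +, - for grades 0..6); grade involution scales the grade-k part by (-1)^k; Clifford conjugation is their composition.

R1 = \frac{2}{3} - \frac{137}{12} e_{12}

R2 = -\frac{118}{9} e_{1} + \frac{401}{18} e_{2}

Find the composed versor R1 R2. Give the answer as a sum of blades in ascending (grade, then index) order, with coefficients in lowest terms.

Distribute over the terms of R1 (each basis-blade product reordered to ascending indices, repeated generators contracted through their squares):
(\frac{2}{3}) R2 = -\frac{236}{27} e_{1} + \frac{401}{27} e_{2}
(-\frac{137}{12} e_{12}) R2 = \frac{54937}{216} e_{1} - \frac{8083}{54} e_{2}
Summing the partial products and collecting blades:
Answer: \frac{17683}{72} e_{1} - \frac{809}{6} e_{2}


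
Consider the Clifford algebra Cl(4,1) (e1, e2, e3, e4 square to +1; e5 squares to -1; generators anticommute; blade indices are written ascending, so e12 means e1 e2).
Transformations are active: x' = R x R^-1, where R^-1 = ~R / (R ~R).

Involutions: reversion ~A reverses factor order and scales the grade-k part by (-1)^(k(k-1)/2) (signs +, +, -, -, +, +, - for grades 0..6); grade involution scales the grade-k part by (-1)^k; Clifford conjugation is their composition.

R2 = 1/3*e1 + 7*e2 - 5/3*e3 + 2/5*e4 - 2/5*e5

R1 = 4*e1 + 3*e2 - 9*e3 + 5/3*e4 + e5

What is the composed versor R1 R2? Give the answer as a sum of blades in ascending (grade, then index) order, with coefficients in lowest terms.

Distribute over the terms of R1 (each basis-blade product reordered to ascending indices, repeated generators contracted through their squares):
(4*e1) R2 = 4/3 + 28*e12 - 20/3*e13 + 8/5*e14 - 8/5*e15
(3*e2) R2 = 21 - e12 - 5*e23 + 6/5*e24 - 6/5*e25
(-9*e3) R2 = 15 + 3*e13 + 63*e23 - 18/5*e34 + 18/5*e35
(5/3*e4) R2 = 2/3 - 5/9*e14 - 35/3*e24 + 25/9*e34 - 2/3*e45
(e5) R2 = 2/5 - 1/3*e15 - 7*e25 + 5/3*e35 - 2/5*e45
Summing the partial products and collecting blades:
Answer: 192/5 + 27*e12 - 11/3*e13 + 47/45*e14 - 29/15*e15 + 58*e23 - 157/15*e24 - 41/5*e25 - 37/45*e34 + 79/15*e35 - 16/15*e45


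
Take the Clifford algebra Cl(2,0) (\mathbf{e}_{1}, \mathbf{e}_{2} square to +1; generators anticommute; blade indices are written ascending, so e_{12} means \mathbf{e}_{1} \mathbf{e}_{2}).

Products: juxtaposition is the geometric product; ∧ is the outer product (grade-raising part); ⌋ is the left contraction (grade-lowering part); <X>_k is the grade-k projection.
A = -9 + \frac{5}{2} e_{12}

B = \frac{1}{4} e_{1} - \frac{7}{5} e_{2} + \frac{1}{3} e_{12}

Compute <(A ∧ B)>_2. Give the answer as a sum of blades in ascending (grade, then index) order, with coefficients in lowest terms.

step 1: -\frac{9}{4} e_{1} + \frac{63}{5} e_{2} - 3 e_{12}
step 2: -3 e_{12}
Answer: -3 e_{12}


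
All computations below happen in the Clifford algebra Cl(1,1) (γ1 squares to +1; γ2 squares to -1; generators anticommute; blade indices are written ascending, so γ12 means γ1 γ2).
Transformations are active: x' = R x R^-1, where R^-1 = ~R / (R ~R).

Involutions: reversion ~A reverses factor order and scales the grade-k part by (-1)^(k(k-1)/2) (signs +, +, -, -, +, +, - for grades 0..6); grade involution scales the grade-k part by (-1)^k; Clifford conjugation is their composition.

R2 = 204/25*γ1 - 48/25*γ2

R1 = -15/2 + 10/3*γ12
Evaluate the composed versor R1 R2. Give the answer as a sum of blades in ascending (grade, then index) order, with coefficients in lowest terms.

Distribute over the terms of R1 (each basis-blade product reordered to ascending indices, repeated generators contracted through their squares):
(-15/2) R2 = -306/5*γ1 + 72/5*γ2
(10/3*γ12) R2 = 32/5*γ1 - 136/5*γ2
Summing the partial products and collecting blades:
Answer: -274/5*γ1 - 64/5*γ2


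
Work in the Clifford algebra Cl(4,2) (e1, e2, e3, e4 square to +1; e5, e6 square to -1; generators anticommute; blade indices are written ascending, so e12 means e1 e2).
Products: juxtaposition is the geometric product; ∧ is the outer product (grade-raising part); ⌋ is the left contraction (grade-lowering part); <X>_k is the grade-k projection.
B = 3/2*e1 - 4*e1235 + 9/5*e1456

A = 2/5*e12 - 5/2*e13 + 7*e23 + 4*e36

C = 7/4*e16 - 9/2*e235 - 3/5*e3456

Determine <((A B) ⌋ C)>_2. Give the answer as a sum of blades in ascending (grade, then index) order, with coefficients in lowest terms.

step 1: -3/5*e2 + 15/4*e3 + 28*e15 + 10*e25 + 8/5*e35 + 21/2*e123 + 6*e136 - 16*e1256 - 36/5*e1345 - 18/25*e2456 + 9/2*e3456 + 63/5*e123456
step 2: -27/10 - 36/5*e2 + 45*e3 + 135/8*e25 + 27/10*e35 + 24/25*e46 - 9/4*e456
step 3: 135/8*e25 + 27/10*e35 + 24/25*e46
Answer: 135/8*e25 + 27/10*e35 + 24/25*e46


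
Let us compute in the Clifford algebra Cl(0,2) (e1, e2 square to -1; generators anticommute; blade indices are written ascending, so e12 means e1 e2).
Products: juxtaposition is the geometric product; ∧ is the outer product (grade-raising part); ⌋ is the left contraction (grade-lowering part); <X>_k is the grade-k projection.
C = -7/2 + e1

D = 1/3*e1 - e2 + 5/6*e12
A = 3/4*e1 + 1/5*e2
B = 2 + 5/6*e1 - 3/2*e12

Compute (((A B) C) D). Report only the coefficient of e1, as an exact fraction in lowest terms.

step 1: -5/8 + 6/5*e1 + 61/40*e2 - 1/6*e12
step 2: 79/80 - 193/40*e1 - 1321/240*e2 - 113/120*e12
step 3: -28/9 - 7487/1440*e1 + 979/360*e2 + 2155/288*e12
Answer: -7487/1440


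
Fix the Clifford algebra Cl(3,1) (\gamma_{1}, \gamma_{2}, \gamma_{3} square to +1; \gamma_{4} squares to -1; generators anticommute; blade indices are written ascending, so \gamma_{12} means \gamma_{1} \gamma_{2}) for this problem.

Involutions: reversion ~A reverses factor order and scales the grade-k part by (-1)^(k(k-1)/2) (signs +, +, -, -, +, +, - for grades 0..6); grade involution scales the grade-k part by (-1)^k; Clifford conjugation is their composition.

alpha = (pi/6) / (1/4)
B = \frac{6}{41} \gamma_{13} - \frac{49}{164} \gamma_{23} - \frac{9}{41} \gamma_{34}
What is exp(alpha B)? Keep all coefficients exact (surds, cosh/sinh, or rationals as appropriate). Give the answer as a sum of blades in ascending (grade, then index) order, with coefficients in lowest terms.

B^2 term by term: the squares give (\frac{6}{41})^2*(\gamma_{13})^2 + (-\frac{49}{164})^2*(\gamma_{23})^2 + (-\frac{9}{41})^2*(\gamma_{34})^2 = \frac{36}{1681}*(-1) + \frac{2401}{26896}*(-1) + \frac{81}{1681}*(+1) = -\frac{1}{16} (each basis 2-blade squares to minus the product of its generators' squares); cross terms between blades sharing an index anticommute and cancel. So B^2 = -\frac{1}{16}.
B^2 = -\frac{1}{16} — B^2 < 0, so the exponential closes trigonometrically: l = \frac{1}{4}, alpha*l = \frac{\pi}{6}, so exp(alpha B) = cos(\frac{\pi}{6}) + (sin(\frac{\pi}{6})/(\frac{1}{4}))*B = \frac{\sqrt{3}}{2} + (2)*B.
Answer: \frac{\sqrt{3}}{2} + \frac{12}{41} \gamma_{13} - \frac{49}{82} \gamma_{23} - \frac{18}{41} \gamma_{34}


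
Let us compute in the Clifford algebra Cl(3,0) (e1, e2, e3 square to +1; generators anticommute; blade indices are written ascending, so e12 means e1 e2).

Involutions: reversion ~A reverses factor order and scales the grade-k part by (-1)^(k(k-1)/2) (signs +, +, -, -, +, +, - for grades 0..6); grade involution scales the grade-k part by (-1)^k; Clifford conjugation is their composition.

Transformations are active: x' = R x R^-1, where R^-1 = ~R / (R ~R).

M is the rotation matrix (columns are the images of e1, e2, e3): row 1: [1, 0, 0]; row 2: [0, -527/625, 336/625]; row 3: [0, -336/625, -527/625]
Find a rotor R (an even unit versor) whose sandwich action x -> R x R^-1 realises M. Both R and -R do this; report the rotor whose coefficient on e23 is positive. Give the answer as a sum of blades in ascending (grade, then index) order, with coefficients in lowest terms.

Method: write R = a + b12*e12 + b13*e13 + b23*e23 with a^2 + b12^2 + b13^2 + b23^2 = 1 (so R^-1 = ~R). Expanding the columns R e_j ~R gives tr M = 4a^2 - 1 and, from the antisymmetric part, M21 - M12 = -4a*b12, M13 - M31 = 4a*b13, M32 - M23 = -4a*b23.
Here tr M = -429/625, so a^2 = (1 + tr M)/4 = 49/625 and a = ±7/25. Taking a = 7/25: M21 - M12 = 0, M13 - M31 = 0, M32 - M23 = -672/625, giving b12 = 0, b13 = 0, b23 = 24/25, i.e. R = 7/25 + 24/25*e23.
Its e23 coefficient is already positive.
Answer: 7/25 + 24/25*e23. Sheet selection: the two-to-one cover makes ±R indistinguishable at the matrix level (trace -429/625), so uniqueness comes from the required sign on e23.


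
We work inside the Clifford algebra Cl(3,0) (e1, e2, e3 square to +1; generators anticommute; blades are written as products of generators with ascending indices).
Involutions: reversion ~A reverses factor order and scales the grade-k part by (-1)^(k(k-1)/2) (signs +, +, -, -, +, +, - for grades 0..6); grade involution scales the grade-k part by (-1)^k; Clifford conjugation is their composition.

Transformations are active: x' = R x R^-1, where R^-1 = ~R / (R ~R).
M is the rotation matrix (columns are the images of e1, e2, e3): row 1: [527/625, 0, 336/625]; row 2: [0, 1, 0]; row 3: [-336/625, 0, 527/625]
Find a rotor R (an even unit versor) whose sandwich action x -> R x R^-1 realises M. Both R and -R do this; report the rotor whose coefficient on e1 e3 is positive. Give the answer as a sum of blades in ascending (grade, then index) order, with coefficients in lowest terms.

Method: write R = a + b12*e1 e2 + b13*e1 e3 + b23*e2 e3 with a^2 + b12^2 + b13^2 + b23^2 = 1 (so R^-1 = ~R). Expanding the columns R e_j ~R gives tr M = 4a^2 - 1 and, from the antisymmetric part, M21 - M12 = -4a*b12, M13 - M31 = 4a*b13, M32 - M23 = -4a*b23.
Here tr M = 1679/625, so a^2 = (1 + tr M)/4 = 576/625 and a = ±24/25. Taking a = 24/25: M21 - M12 = 0, M13 - M31 = 672/625, M32 - M23 = 0, giving b12 = 0, b13 = 7/25, b23 = 0, i.e. R = 24/25 + 7/25*e1 e3.
Its e1 e3 coefficient is already positive.
Answer: 24/25 + 7/25*e1 e3. Note: both R and -R realise this M (trace 1679/625); the covering map identifies them, and the e1 e3-coefficient sign is the tie-breaker.


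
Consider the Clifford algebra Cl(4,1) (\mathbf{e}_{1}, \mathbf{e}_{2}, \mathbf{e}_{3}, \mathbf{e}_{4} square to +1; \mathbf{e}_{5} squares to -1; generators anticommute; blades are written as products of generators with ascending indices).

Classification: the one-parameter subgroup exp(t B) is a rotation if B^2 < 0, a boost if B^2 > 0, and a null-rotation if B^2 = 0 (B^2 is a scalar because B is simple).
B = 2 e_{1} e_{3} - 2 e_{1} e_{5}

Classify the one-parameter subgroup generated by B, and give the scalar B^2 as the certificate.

B^2 term by term: the squares give (2)^2*(e_{1} e_{3})^2 + (-2)^2*(e_{1} e_{5})^2 = 4*(-1) + 4*(+1) = 0 (each basis 2-blade squares to minus the product of its generators' squares); cross terms between blades sharing an index anticommute and cancel. So B^2 = 0.
Answer: null-rotation, certificate B^2 = 0. Note: conjugating B changes its blade decomposition but never the scalar B^2 = 0, whose sign settles the classification.


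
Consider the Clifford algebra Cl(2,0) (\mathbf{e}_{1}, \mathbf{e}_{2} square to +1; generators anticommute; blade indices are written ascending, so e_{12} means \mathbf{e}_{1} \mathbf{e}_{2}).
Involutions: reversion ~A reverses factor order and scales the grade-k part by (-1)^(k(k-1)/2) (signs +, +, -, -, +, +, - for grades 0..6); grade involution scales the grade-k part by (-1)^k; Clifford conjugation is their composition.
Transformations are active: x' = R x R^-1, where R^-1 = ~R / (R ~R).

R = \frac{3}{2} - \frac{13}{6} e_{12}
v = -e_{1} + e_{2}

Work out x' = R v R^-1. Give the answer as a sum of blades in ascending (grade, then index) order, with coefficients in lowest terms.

~R = \frac{3}{2} + \frac{13}{6} e_{12}, and R ~R = \frac{125}{18}, so R^-1 = ~R / (\frac{125}{18}).
R v = -\frac{11}{3} e_{1} - \frac{2}{3} e_{2}
Answer: -\frac{73}{125} e_{1} - \frac{161}{125} e_{2}


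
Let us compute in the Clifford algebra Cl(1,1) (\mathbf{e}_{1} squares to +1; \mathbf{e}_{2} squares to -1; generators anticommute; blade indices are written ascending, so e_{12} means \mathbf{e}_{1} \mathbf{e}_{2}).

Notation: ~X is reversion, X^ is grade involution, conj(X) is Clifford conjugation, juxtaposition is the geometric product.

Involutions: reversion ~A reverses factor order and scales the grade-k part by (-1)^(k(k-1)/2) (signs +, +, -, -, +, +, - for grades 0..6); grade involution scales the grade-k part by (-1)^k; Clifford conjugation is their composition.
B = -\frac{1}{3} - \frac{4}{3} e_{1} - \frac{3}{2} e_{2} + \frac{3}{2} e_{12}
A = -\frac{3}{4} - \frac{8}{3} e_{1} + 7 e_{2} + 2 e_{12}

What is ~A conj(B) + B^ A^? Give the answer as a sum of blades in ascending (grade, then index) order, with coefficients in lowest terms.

first term: -\frac{389}{36} - \frac{137}{18} e_{1} + \frac{77}{24} e_{2} - \frac{277}{24} e_{12}
second term: \frac{623}{36} + \frac{209}{18} e_{1} - \frac{1}{8} e_{2} - \frac{121}{8} e_{12}
Answer: \frac{13}{2} + 4 e_{1} + \frac{37}{12} e_{2} - \frac{80}{3} e_{12}


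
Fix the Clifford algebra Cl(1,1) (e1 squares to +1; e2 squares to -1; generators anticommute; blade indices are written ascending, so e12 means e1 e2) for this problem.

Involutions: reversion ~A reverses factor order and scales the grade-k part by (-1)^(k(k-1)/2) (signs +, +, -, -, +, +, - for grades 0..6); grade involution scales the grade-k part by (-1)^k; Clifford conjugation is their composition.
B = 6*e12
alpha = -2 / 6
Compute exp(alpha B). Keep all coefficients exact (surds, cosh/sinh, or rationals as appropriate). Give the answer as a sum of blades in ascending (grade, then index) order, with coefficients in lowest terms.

B^2 = (6)^2*(e12)^2 = 36*(+1) = 36 (a basis 2-blade squares to minus the product of its generators' squares).
B^2 = 36 — a positive square means the series sums to a boost: l = 6, alpha*l = -2, so exp(alpha B) = cosh(-2) + (sinh(-2)/6)*B = cosh(2) + (-sinh(2)/6)*B.
Answer: cosh(2) - sinh(2)*e12


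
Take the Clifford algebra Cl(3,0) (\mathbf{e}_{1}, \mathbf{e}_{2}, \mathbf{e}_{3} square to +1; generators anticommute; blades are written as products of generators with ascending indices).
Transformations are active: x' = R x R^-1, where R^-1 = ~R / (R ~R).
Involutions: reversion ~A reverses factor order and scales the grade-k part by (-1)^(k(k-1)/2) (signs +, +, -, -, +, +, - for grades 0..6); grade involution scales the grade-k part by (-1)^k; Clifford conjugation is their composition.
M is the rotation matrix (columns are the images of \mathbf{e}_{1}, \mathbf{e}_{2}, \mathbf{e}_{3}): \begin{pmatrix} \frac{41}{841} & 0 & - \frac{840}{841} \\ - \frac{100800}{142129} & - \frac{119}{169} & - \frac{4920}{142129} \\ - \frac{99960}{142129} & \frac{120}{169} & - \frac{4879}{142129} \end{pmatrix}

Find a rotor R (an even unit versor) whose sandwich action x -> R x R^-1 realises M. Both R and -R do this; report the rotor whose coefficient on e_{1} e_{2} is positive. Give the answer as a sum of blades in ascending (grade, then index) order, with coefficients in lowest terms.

Method: write R = a + b12*e_{1} e_{2} + b13*e_{1} e_{3} + b23*e_{2} e_{3} with a^2 + b12^2 + b13^2 + b23^2 = 1 (so R^-1 = ~R). Expanding the columns R e_j ~R gives tr M = 4a^2 - 1 and, from the antisymmetric part, M21 - M12 = -4a*b12, M13 - M31 = 4a*b13, M32 - M23 = -4a*b23.
Here tr M = -\frac{98029}{142129}, so a^2 = (1 + tr M)/4 = \frac{11025}{142129} and a = ±\frac{105}{377}. Taking a = \frac{105}{377}: M21 - M12 = -\frac{100800}{142129}, M13 - M31 = -\frac{42000}{142129}, M32 - M23 = \frac{105840}{142129}, giving b12 = \frac{240}{377}, b13 = -\frac{100}{377}, b23 = -\frac{252}{377}, i.e. R = \frac{105}{377} + \frac{240}{377} e_{1} e_{2} - \frac{100}{377} e_{1} e_{3} - \frac{252}{377} e_{2} e_{3}.
Its e_{1} e_{2} coefficient is already positive.
Answer: \frac{105}{377} + \frac{240}{377} e_{1} e_{2} - \frac{100}{377} e_{1} e_{3} - \frac{252}{377} e_{2} e_{3}. Note: both R and -R realise this M (trace -\frac{98029}{142129}); the covering map identifies them, and the e_{1} e_{2}-coefficient sign is the tie-breaker.


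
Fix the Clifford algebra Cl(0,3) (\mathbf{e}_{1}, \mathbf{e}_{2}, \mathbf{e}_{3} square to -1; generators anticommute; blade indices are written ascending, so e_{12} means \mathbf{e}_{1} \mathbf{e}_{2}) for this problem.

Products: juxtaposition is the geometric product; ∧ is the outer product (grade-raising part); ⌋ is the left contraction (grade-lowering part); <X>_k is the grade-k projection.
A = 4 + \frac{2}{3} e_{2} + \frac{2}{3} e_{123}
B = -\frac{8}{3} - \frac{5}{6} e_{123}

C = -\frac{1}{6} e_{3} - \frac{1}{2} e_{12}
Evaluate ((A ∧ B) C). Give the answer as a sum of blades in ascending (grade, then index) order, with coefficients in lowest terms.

step 1: -\frac{32}{3} - \frac{16}{9} e_{2} - \frac{46}{9} e_{123}
step 2: \frac{8}{9} e_{1} - \frac{7}{9} e_{3} + \frac{121}{27} e_{12} + \frac{8}{27} e_{23}
Answer: \frac{8}{9} e_{1} - \frac{7}{9} e_{3} + \frac{121}{27} e_{12} + \frac{8}{27} e_{23}


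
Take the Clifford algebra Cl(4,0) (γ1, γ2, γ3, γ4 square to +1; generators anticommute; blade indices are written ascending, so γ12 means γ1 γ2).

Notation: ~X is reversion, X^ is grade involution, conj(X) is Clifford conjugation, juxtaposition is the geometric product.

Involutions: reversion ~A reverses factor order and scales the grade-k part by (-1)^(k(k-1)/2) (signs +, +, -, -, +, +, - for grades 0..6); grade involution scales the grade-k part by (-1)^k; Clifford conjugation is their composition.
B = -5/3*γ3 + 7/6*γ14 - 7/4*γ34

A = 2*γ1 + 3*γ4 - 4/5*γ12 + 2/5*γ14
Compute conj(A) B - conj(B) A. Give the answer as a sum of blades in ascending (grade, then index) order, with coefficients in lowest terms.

first term: 7/15 + 7/2*γ1 - 21/4*γ3 - 7/3*γ4 + 79/30*γ13 - 14/15*γ24 - 5*γ34 - 4/3*γ123 + 17/6*γ134 - 7/5*γ1234
second term: 7/15 - 7/2*γ1 + 21/4*γ3 + 7/3*γ4 - 79/30*γ13 + 14/15*γ24 + 5*γ34 - 4/3*γ123 + 17/6*γ134 - 7/5*γ1234
Answer: 7*γ1 - 21/2*γ3 - 14/3*γ4 + 79/15*γ13 - 28/15*γ24 - 10*γ34
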